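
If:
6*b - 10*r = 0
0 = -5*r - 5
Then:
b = -5/3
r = -1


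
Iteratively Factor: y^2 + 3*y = (y + 3)*(y)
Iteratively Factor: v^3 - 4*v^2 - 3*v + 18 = (v + 2)*(v^2 - 6*v + 9) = (v - 3)*(v + 2)*(v - 3)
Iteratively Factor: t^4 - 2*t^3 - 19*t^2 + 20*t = (t - 5)*(t^3 + 3*t^2 - 4*t) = (t - 5)*(t + 4)*(t^2 - t) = t*(t - 5)*(t + 4)*(t - 1)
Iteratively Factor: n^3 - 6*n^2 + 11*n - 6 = (n - 3)*(n^2 - 3*n + 2) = (n - 3)*(n - 2)*(n - 1)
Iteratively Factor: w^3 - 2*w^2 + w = (w - 1)*(w^2 - w) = (w - 1)^2*(w)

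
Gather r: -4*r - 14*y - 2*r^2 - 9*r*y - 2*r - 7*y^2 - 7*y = -2*r^2 + r*(-9*y - 6) - 7*y^2 - 21*y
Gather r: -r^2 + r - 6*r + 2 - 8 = -r^2 - 5*r - 6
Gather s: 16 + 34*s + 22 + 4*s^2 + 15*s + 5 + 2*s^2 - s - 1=6*s^2 + 48*s + 42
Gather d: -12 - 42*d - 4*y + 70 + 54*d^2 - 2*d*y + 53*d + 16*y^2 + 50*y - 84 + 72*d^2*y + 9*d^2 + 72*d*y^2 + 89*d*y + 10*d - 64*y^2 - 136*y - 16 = d^2*(72*y + 63) + d*(72*y^2 + 87*y + 21) - 48*y^2 - 90*y - 42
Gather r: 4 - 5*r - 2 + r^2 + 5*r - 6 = r^2 - 4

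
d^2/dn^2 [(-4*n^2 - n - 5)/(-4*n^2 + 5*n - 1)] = 12*(16*n^3 + 32*n^2 - 52*n + 19)/(64*n^6 - 240*n^5 + 348*n^4 - 245*n^3 + 87*n^2 - 15*n + 1)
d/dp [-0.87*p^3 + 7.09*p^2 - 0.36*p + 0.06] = -2.61*p^2 + 14.18*p - 0.36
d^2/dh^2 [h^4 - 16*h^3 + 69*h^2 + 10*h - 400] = 12*h^2 - 96*h + 138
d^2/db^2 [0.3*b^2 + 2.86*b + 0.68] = 0.600000000000000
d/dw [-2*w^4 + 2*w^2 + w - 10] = -8*w^3 + 4*w + 1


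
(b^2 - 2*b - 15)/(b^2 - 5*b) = (b + 3)/b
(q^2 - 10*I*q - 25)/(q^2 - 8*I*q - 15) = (q - 5*I)/(q - 3*I)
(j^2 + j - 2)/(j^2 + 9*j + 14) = (j - 1)/(j + 7)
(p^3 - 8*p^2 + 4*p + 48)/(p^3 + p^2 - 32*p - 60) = (p - 4)/(p + 5)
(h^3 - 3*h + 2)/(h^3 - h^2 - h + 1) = (h + 2)/(h + 1)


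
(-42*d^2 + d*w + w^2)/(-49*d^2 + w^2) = (-6*d + w)/(-7*d + w)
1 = 1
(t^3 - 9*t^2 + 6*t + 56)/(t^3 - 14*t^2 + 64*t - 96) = (t^2 - 5*t - 14)/(t^2 - 10*t + 24)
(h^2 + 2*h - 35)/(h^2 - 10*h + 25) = (h + 7)/(h - 5)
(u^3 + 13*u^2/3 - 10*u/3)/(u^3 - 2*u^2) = (3*u^2 + 13*u - 10)/(3*u*(u - 2))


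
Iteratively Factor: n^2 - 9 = (n - 3)*(n + 3)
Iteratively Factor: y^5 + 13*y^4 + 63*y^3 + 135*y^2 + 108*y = (y + 3)*(y^4 + 10*y^3 + 33*y^2 + 36*y) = y*(y + 3)*(y^3 + 10*y^2 + 33*y + 36) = y*(y + 3)^2*(y^2 + 7*y + 12) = y*(y + 3)^2*(y + 4)*(y + 3)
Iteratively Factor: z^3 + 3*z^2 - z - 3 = (z - 1)*(z^2 + 4*z + 3) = (z - 1)*(z + 3)*(z + 1)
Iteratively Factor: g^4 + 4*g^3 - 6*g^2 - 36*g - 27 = (g + 1)*(g^3 + 3*g^2 - 9*g - 27) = (g + 1)*(g + 3)*(g^2 - 9) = (g - 3)*(g + 1)*(g + 3)*(g + 3)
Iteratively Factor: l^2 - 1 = (l + 1)*(l - 1)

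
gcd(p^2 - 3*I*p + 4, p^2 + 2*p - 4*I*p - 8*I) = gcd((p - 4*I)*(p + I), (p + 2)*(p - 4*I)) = p - 4*I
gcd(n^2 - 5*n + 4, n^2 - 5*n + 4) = n^2 - 5*n + 4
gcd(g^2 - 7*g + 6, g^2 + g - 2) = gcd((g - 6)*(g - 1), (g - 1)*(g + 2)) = g - 1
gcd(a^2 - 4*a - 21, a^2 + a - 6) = a + 3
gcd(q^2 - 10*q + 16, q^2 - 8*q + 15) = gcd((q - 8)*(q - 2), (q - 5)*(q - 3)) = 1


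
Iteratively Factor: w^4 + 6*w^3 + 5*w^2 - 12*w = (w + 4)*(w^3 + 2*w^2 - 3*w) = w*(w + 4)*(w^2 + 2*w - 3) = w*(w + 3)*(w + 4)*(w - 1)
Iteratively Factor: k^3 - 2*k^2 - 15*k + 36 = (k - 3)*(k^2 + k - 12) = (k - 3)*(k + 4)*(k - 3)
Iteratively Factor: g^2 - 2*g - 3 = (g - 3)*(g + 1)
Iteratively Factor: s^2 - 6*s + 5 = (s - 5)*(s - 1)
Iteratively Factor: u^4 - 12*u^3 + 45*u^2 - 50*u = (u - 2)*(u^3 - 10*u^2 + 25*u) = u*(u - 2)*(u^2 - 10*u + 25) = u*(u - 5)*(u - 2)*(u - 5)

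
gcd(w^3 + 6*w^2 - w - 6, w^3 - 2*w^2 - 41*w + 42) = w^2 + 5*w - 6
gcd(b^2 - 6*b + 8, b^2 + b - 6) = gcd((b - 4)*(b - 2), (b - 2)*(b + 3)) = b - 2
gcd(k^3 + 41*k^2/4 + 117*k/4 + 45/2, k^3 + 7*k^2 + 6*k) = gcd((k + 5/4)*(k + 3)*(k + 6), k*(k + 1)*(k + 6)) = k + 6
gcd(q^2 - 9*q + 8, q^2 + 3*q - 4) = q - 1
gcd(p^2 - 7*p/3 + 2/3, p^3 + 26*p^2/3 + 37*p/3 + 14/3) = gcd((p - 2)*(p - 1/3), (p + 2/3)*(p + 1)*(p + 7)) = 1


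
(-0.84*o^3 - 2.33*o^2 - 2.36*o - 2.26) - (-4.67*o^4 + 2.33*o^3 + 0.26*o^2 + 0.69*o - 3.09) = 4.67*o^4 - 3.17*o^3 - 2.59*o^2 - 3.05*o + 0.83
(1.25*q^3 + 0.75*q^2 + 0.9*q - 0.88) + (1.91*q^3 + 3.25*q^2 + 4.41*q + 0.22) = 3.16*q^3 + 4.0*q^2 + 5.31*q - 0.66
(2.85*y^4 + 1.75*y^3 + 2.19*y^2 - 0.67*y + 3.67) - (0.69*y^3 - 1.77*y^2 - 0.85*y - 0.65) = 2.85*y^4 + 1.06*y^3 + 3.96*y^2 + 0.18*y + 4.32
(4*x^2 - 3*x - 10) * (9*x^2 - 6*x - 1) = 36*x^4 - 51*x^3 - 76*x^2 + 63*x + 10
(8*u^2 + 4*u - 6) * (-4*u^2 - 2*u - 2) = -32*u^4 - 32*u^3 + 4*u + 12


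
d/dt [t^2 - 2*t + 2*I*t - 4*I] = 2*t - 2 + 2*I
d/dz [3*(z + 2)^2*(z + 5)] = 9*(z + 2)*(z + 4)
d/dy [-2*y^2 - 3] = -4*y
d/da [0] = 0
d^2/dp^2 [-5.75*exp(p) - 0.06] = -5.75*exp(p)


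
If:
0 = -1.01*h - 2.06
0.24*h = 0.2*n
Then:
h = -2.04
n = -2.45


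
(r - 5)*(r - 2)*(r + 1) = r^3 - 6*r^2 + 3*r + 10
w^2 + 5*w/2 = w*(w + 5/2)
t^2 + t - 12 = (t - 3)*(t + 4)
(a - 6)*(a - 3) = a^2 - 9*a + 18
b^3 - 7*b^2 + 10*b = b*(b - 5)*(b - 2)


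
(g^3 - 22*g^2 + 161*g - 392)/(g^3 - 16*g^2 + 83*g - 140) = (g^2 - 15*g + 56)/(g^2 - 9*g + 20)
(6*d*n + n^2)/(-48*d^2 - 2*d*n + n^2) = -n/(8*d - n)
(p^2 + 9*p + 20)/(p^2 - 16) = (p + 5)/(p - 4)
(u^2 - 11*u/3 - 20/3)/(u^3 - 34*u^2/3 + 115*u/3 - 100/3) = (3*u + 4)/(3*u^2 - 19*u + 20)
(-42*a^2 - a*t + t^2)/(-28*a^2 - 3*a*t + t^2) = (6*a + t)/(4*a + t)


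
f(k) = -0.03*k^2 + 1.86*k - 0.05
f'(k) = 1.86 - 0.06*k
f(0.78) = 1.38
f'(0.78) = 1.81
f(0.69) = 1.22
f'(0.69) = 1.82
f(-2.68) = -5.25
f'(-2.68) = 2.02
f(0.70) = 1.24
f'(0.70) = 1.82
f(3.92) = 6.78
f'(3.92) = 1.62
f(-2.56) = -5.01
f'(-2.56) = 2.01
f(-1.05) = -2.04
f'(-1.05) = 1.92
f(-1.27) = -2.46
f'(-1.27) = 1.94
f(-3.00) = -5.90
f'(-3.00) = 2.04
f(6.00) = 10.03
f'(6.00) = 1.50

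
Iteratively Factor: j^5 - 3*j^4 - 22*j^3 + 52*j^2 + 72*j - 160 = (j + 2)*(j^4 - 5*j^3 - 12*j^2 + 76*j - 80) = (j - 2)*(j + 2)*(j^3 - 3*j^2 - 18*j + 40) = (j - 2)^2*(j + 2)*(j^2 - j - 20) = (j - 2)^2*(j + 2)*(j + 4)*(j - 5)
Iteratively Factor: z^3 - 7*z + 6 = (z - 1)*(z^2 + z - 6) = (z - 2)*(z - 1)*(z + 3)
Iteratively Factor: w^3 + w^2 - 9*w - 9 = (w - 3)*(w^2 + 4*w + 3) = (w - 3)*(w + 3)*(w + 1)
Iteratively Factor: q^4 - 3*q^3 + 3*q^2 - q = (q - 1)*(q^3 - 2*q^2 + q) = q*(q - 1)*(q^2 - 2*q + 1) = q*(q - 1)^2*(q - 1)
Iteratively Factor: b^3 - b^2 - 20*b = (b - 5)*(b^2 + 4*b) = (b - 5)*(b + 4)*(b)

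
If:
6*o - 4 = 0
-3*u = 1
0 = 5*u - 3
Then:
No Solution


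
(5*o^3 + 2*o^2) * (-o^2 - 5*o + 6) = -5*o^5 - 27*o^4 + 20*o^3 + 12*o^2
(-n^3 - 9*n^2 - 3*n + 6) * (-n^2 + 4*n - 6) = n^5 + 5*n^4 - 27*n^3 + 36*n^2 + 42*n - 36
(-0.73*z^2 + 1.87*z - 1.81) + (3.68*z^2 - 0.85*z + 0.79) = 2.95*z^2 + 1.02*z - 1.02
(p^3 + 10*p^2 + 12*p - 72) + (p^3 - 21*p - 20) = 2*p^3 + 10*p^2 - 9*p - 92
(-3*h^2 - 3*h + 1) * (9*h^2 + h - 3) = -27*h^4 - 30*h^3 + 15*h^2 + 10*h - 3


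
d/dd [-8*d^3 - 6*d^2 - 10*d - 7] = -24*d^2 - 12*d - 10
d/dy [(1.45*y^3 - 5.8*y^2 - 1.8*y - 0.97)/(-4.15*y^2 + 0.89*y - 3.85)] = (-6.0175*y^4 + 2.581*y^3 - 29.3795*y^2 + 36.609*y + 7.7933)/(17.2225*y^4 - 7.387*y^3 + 32.7471*y^2 - 6.853*y + 14.8225)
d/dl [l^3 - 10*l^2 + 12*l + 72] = 3*l^2 - 20*l + 12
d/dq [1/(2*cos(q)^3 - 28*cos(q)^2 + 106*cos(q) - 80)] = (3*cos(q)^2 - 28*cos(q) + 53)*sin(q)/(2*(cos(q)^3 - 14*cos(q)^2 + 53*cos(q) - 40)^2)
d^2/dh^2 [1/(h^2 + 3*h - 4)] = 2*(-h^2 - 3*h + (2*h + 3)^2 + 4)/(h^2 + 3*h - 4)^3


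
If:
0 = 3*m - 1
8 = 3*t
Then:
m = 1/3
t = 8/3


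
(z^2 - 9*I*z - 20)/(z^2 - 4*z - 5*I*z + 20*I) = (z - 4*I)/(z - 4)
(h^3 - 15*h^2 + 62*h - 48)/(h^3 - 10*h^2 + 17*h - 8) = (h - 6)/(h - 1)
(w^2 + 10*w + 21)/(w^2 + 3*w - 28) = (w + 3)/(w - 4)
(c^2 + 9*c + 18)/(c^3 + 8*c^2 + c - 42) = (c + 6)/(c^2 + 5*c - 14)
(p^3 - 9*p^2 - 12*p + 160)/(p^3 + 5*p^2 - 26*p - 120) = (p - 8)/(p + 6)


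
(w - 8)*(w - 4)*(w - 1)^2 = w^4 - 14*w^3 + 57*w^2 - 76*w + 32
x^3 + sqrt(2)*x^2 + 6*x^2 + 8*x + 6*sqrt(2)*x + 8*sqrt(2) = (x + 2)*(x + 4)*(x + sqrt(2))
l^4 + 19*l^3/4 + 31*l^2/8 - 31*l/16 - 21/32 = (l - 1/2)*(l + 1/4)*(l + 3/2)*(l + 7/2)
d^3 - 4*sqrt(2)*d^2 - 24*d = d*(d - 6*sqrt(2))*(d + 2*sqrt(2))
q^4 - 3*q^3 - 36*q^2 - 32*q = q*(q - 8)*(q + 1)*(q + 4)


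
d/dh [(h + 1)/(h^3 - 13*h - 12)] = (1 - 2*h)/(h^4 - 2*h^3 - 23*h^2 + 24*h + 144)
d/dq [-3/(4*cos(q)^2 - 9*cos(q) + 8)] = 3*(9 - 8*cos(q))*sin(q)/(4*cos(q)^2 - 9*cos(q) + 8)^2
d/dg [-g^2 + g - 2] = 1 - 2*g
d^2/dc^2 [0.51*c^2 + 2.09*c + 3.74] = 1.02000000000000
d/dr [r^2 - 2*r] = 2*r - 2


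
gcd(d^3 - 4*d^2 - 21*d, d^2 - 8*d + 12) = 1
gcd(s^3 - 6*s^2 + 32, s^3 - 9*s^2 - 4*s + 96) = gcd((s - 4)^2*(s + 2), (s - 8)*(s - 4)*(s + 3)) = s - 4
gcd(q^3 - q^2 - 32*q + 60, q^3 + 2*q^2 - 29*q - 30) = q^2 + q - 30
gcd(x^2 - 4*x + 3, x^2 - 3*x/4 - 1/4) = x - 1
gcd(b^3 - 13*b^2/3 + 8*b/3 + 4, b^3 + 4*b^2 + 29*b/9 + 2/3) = b + 2/3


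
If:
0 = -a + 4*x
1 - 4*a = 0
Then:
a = 1/4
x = 1/16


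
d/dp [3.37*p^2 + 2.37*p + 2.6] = 6.74*p + 2.37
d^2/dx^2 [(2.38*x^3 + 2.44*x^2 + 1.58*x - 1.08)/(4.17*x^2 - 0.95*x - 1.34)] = (1.13686837721616e-13*x^4 + 105.174872*x^3 - 12.69624*x^2 + 104.284032*x - 9.2792)/(72.511713*x^6 - 49.558365*x^5 - 58.613103*x^4 + 30.993085*x^3 + 18.834906*x^2 - 5.11746*x - 2.406104)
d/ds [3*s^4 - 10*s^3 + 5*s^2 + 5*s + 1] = 12*s^3 - 30*s^2 + 10*s + 5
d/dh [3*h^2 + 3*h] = 6*h + 3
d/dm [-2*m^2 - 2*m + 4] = -4*m - 2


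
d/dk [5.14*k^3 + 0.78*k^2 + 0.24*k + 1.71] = 15.42*k^2 + 1.56*k + 0.24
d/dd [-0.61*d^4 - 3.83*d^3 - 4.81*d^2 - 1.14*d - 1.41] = -2.44*d^3 - 11.49*d^2 - 9.62*d - 1.14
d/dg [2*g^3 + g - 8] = 6*g^2 + 1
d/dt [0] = 0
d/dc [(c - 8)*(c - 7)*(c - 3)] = 3*c^2 - 36*c + 101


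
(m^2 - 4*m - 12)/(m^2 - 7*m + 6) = (m + 2)/(m - 1)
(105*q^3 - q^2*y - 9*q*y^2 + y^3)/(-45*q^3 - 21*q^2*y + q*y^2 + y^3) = (-7*q + y)/(3*q + y)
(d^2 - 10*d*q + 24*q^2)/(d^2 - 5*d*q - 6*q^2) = (d - 4*q)/(d + q)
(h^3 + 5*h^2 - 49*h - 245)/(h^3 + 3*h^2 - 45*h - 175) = (h + 7)/(h + 5)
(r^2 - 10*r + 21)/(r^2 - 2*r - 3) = (r - 7)/(r + 1)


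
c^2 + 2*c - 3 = (c - 1)*(c + 3)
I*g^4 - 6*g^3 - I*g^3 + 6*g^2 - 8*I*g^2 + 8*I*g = g*(g + 2*I)*(g + 4*I)*(I*g - I)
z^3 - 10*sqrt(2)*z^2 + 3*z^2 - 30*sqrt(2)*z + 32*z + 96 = (z + 3)*(z - 8*sqrt(2))*(z - 2*sqrt(2))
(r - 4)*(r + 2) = r^2 - 2*r - 8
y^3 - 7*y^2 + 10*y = y*(y - 5)*(y - 2)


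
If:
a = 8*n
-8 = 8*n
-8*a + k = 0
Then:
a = -8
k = -64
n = -1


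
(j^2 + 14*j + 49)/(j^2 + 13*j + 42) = (j + 7)/(j + 6)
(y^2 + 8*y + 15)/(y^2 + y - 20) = (y + 3)/(y - 4)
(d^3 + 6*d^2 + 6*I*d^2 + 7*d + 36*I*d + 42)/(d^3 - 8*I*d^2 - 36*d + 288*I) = (d^2 + 6*I*d + 7)/(d^2 + d*(-6 - 8*I) + 48*I)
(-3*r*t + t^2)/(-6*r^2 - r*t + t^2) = t/(2*r + t)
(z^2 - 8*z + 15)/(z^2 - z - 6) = (z - 5)/(z + 2)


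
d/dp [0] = 0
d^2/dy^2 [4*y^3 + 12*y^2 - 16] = 24*y + 24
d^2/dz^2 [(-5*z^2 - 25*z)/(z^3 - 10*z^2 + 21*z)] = 10*(-z^3 - 15*z^2 + 213*z - 605)/(z^6 - 30*z^5 + 363*z^4 - 2260*z^3 + 7623*z^2 - 13230*z + 9261)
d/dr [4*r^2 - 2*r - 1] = 8*r - 2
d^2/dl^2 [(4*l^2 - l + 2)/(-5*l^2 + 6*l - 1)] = 10*(-19*l^3 - 18*l^2 + 33*l - 12)/(125*l^6 - 450*l^5 + 615*l^4 - 396*l^3 + 123*l^2 - 18*l + 1)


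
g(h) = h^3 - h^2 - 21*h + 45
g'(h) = 3*h^2 - 2*h - 21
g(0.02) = 44.58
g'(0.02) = -21.04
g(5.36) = 57.70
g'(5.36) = 54.47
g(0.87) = 26.63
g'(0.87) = -20.47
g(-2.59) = 75.31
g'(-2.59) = 4.30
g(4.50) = 21.38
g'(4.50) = 30.75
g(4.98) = 39.13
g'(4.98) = 43.44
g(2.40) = 2.66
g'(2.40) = -8.52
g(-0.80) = 60.65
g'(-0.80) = -17.48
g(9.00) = 504.00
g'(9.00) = 204.00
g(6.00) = 99.00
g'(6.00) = 75.00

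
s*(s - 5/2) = s^2 - 5*s/2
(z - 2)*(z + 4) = z^2 + 2*z - 8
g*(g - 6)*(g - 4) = g^3 - 10*g^2 + 24*g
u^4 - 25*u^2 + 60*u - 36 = (u - 3)*(u - 2)*(u - 1)*(u + 6)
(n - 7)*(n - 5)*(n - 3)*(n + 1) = n^4 - 14*n^3 + 56*n^2 - 34*n - 105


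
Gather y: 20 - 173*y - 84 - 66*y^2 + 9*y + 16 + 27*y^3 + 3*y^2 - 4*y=27*y^3 - 63*y^2 - 168*y - 48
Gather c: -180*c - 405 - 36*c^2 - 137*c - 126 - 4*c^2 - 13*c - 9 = -40*c^2 - 330*c - 540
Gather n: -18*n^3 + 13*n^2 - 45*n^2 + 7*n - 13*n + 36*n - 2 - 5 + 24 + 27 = -18*n^3 - 32*n^2 + 30*n + 44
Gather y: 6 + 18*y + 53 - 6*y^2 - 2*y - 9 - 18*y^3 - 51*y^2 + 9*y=-18*y^3 - 57*y^2 + 25*y + 50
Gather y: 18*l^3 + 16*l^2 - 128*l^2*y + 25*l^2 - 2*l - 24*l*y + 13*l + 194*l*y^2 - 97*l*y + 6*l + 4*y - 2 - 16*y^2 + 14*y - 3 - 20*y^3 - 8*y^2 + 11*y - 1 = 18*l^3 + 41*l^2 + 17*l - 20*y^3 + y^2*(194*l - 24) + y*(-128*l^2 - 121*l + 29) - 6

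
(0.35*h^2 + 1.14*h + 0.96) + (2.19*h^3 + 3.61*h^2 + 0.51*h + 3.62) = 2.19*h^3 + 3.96*h^2 + 1.65*h + 4.58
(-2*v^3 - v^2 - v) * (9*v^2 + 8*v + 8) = -18*v^5 - 25*v^4 - 33*v^3 - 16*v^2 - 8*v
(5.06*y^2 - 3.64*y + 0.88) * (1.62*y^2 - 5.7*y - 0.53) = 8.1972*y^4 - 34.7388*y^3 + 19.4918*y^2 - 3.0868*y - 0.4664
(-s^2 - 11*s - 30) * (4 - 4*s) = 4*s^3 + 40*s^2 + 76*s - 120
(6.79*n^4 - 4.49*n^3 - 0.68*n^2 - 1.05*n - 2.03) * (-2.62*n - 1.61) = -17.7898*n^5 + 0.831900000000001*n^4 + 9.0105*n^3 + 3.8458*n^2 + 7.0091*n + 3.2683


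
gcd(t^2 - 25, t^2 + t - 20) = t + 5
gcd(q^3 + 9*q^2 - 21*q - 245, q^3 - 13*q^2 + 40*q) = q - 5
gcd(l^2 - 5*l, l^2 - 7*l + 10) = l - 5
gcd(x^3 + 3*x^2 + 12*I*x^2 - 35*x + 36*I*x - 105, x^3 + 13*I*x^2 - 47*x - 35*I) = x^2 + 12*I*x - 35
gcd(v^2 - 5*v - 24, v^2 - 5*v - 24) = v^2 - 5*v - 24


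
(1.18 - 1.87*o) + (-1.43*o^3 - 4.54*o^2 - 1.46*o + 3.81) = -1.43*o^3 - 4.54*o^2 - 3.33*o + 4.99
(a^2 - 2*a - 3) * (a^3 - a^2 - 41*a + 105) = a^5 - 3*a^4 - 42*a^3 + 190*a^2 - 87*a - 315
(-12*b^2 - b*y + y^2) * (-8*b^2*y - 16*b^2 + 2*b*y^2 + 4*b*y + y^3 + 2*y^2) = 96*b^4*y + 192*b^4 - 16*b^3*y^2 - 32*b^3*y - 22*b^2*y^3 - 44*b^2*y^2 + b*y^4 + 2*b*y^3 + y^5 + 2*y^4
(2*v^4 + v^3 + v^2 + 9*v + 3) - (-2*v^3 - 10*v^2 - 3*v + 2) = 2*v^4 + 3*v^3 + 11*v^2 + 12*v + 1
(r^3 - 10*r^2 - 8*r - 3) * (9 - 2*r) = -2*r^4 + 29*r^3 - 74*r^2 - 66*r - 27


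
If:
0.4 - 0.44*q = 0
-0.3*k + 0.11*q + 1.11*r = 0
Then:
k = 3.7*r + 0.333333333333333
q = 0.91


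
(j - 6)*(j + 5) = j^2 - j - 30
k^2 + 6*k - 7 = (k - 1)*(k + 7)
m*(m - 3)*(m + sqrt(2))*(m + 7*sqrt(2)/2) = m^4 - 3*m^3 + 9*sqrt(2)*m^3/2 - 27*sqrt(2)*m^2/2 + 7*m^2 - 21*m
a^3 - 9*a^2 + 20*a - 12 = (a - 6)*(a - 2)*(a - 1)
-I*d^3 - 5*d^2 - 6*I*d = d*(d - 6*I)*(-I*d + 1)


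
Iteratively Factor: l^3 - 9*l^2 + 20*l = (l - 4)*(l^2 - 5*l) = l*(l - 4)*(l - 5)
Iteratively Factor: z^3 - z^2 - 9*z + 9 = (z - 1)*(z^2 - 9) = (z - 3)*(z - 1)*(z + 3)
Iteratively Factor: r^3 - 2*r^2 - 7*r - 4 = (r + 1)*(r^2 - 3*r - 4) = (r + 1)^2*(r - 4)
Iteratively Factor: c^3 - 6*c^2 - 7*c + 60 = (c + 3)*(c^2 - 9*c + 20) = (c - 4)*(c + 3)*(c - 5)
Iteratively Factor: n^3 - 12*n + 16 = (n - 2)*(n^2 + 2*n - 8) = (n - 2)*(n + 4)*(n - 2)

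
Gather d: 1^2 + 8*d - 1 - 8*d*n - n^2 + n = d*(8 - 8*n) - n^2 + n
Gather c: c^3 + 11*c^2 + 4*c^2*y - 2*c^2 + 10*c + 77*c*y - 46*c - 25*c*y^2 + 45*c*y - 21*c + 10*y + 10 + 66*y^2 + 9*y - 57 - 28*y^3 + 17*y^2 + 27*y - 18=c^3 + c^2*(4*y + 9) + c*(-25*y^2 + 122*y - 57) - 28*y^3 + 83*y^2 + 46*y - 65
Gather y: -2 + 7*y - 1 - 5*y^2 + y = -5*y^2 + 8*y - 3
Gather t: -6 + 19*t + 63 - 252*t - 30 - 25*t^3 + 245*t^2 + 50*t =-25*t^3 + 245*t^2 - 183*t + 27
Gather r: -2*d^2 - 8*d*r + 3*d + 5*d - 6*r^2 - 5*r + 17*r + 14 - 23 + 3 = -2*d^2 + 8*d - 6*r^2 + r*(12 - 8*d) - 6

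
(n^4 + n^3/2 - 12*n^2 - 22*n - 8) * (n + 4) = n^5 + 9*n^4/2 - 10*n^3 - 70*n^2 - 96*n - 32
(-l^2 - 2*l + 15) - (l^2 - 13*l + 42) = -2*l^2 + 11*l - 27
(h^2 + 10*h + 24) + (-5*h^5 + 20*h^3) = -5*h^5 + 20*h^3 + h^2 + 10*h + 24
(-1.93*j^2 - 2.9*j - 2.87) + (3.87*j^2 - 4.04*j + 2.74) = 1.94*j^2 - 6.94*j - 0.13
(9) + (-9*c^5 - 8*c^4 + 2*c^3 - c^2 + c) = -9*c^5 - 8*c^4 + 2*c^3 - c^2 + c + 9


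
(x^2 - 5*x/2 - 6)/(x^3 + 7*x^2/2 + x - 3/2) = (2*x^2 - 5*x - 12)/(2*x^3 + 7*x^2 + 2*x - 3)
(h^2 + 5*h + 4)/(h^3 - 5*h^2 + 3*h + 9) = (h + 4)/(h^2 - 6*h + 9)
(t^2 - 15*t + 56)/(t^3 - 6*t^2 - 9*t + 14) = (t - 8)/(t^2 + t - 2)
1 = 1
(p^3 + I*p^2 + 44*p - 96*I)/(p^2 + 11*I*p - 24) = (p^2 - 7*I*p - 12)/(p + 3*I)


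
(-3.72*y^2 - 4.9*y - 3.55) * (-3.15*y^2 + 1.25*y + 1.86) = 11.718*y^4 + 10.785*y^3 - 1.8617*y^2 - 13.5515*y - 6.603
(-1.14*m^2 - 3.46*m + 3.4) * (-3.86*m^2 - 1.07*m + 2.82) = 4.4004*m^4 + 14.5754*m^3 - 12.6366*m^2 - 13.3952*m + 9.588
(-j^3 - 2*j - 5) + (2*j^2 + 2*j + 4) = -j^3 + 2*j^2 - 1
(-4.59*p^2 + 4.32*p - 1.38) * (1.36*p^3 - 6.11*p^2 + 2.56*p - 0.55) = -6.2424*p^5 + 33.9201*p^4 - 40.0224*p^3 + 22.0155*p^2 - 5.9088*p + 0.759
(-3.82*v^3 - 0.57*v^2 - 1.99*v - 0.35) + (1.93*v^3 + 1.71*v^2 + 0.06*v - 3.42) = -1.89*v^3 + 1.14*v^2 - 1.93*v - 3.77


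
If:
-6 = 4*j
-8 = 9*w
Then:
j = -3/2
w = -8/9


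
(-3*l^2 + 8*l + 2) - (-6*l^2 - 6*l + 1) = 3*l^2 + 14*l + 1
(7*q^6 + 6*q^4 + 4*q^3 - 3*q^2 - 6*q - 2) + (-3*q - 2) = 7*q^6 + 6*q^4 + 4*q^3 - 3*q^2 - 9*q - 4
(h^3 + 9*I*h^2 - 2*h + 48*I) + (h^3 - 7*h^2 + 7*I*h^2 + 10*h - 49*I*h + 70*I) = 2*h^3 - 7*h^2 + 16*I*h^2 + 8*h - 49*I*h + 118*I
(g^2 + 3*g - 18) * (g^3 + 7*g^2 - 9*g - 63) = g^5 + 10*g^4 - 6*g^3 - 216*g^2 - 27*g + 1134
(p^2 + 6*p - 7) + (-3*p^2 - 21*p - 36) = -2*p^2 - 15*p - 43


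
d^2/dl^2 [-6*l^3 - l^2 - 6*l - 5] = -36*l - 2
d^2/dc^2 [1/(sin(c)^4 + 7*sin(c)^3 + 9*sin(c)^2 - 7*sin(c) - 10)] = (-16*sin(c)^6/cos(c)^4 - 161*sin(c)^5/cos(c)^4 + 651*sin(c)/cos(c)^2 - 763*sin(c)/cos(c)^4 - 545*tan(c)^4 + 181/cos(c)^2 - 459/cos(c)^4)/((sin(c) + 2)^3*(sin(c) + 5)^3)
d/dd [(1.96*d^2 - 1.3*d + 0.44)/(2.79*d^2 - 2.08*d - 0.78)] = (-0.449800000000002*d^2 - 5.5128*d + 1.9292)/(7.7841*d^4 - 11.6064*d^3 - 0.0259999999999998*d^2 + 3.2448*d + 0.6084)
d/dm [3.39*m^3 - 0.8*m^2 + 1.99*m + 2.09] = 10.17*m^2 - 1.6*m + 1.99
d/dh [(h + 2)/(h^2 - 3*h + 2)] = (h^2 - 3*h - (h + 2)*(2*h - 3) + 2)/(h^2 - 3*h + 2)^2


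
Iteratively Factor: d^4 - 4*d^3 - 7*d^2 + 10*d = (d - 1)*(d^3 - 3*d^2 - 10*d) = d*(d - 1)*(d^2 - 3*d - 10) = d*(d - 1)*(d + 2)*(d - 5)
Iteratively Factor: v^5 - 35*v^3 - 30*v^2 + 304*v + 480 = (v + 4)*(v^4 - 4*v^3 - 19*v^2 + 46*v + 120) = (v + 3)*(v + 4)*(v^3 - 7*v^2 + 2*v + 40) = (v - 4)*(v + 3)*(v + 4)*(v^2 - 3*v - 10) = (v - 5)*(v - 4)*(v + 3)*(v + 4)*(v + 2)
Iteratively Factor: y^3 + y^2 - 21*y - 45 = (y + 3)*(y^2 - 2*y - 15) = (y + 3)^2*(y - 5)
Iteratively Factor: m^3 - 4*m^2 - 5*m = (m + 1)*(m^2 - 5*m) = m*(m + 1)*(m - 5)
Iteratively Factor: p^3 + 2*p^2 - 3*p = (p)*(p^2 + 2*p - 3) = p*(p + 3)*(p - 1)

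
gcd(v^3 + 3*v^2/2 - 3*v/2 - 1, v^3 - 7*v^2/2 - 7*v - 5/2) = v + 1/2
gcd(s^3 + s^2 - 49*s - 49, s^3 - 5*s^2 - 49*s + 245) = s^2 - 49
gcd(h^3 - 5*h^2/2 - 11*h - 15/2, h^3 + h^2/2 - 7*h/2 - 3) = h^2 + 5*h/2 + 3/2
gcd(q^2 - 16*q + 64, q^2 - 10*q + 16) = q - 8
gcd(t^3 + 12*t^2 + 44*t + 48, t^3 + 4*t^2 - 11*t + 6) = t + 6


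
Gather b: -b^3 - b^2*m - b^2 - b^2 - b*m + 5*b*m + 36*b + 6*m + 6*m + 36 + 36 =-b^3 + b^2*(-m - 2) + b*(4*m + 36) + 12*m + 72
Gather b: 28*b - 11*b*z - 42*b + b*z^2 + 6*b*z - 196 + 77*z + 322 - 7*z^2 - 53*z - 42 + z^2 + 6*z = b*(z^2 - 5*z - 14) - 6*z^2 + 30*z + 84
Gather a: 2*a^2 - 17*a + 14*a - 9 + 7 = 2*a^2 - 3*a - 2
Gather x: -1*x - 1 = -x - 1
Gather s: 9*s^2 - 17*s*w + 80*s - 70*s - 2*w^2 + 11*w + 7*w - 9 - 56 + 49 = 9*s^2 + s*(10 - 17*w) - 2*w^2 + 18*w - 16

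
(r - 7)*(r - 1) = r^2 - 8*r + 7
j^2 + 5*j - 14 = (j - 2)*(j + 7)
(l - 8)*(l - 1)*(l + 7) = l^3 - 2*l^2 - 55*l + 56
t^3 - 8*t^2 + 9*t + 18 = (t - 6)*(t - 3)*(t + 1)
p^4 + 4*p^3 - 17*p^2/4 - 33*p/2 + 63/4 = (p - 3/2)*(p - 1)*(p + 3)*(p + 7/2)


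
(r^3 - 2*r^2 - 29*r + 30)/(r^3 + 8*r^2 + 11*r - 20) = (r - 6)/(r + 4)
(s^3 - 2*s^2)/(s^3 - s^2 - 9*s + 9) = s^2*(s - 2)/(s^3 - s^2 - 9*s + 9)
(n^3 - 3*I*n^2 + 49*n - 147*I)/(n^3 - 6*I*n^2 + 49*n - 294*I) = (n - 3*I)/(n - 6*I)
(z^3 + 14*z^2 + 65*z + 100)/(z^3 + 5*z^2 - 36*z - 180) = (z^2 + 9*z + 20)/(z^2 - 36)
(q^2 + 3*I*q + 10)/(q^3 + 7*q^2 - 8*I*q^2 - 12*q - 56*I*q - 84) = (q + 5*I)/(q^2 + q*(7 - 6*I) - 42*I)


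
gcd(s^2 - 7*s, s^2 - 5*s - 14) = s - 7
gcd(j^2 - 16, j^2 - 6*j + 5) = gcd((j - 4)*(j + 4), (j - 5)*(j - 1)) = 1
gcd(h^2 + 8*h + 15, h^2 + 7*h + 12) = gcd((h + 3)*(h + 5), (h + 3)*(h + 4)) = h + 3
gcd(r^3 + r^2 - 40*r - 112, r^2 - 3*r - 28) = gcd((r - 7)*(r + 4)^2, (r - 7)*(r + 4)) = r^2 - 3*r - 28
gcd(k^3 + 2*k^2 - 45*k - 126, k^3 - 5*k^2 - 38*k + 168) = k^2 - k - 42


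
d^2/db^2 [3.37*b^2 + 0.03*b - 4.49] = 6.74000000000000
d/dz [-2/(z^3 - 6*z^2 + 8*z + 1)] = 2*(3*z^2 - 12*z + 8)/(z^3 - 6*z^2 + 8*z + 1)^2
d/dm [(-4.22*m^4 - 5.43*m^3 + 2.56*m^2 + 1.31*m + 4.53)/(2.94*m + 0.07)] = (-37.2204*m^4 - 33.11*m^3 + 6.3861*m^2 + 0.3584*m - 13.2265)/(8.6436*m^2 + 0.4116*m + 0.0049)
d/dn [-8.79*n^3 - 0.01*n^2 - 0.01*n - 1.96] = -26.37*n^2 - 0.02*n - 0.01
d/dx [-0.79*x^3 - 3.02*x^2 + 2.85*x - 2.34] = -2.37*x^2 - 6.04*x + 2.85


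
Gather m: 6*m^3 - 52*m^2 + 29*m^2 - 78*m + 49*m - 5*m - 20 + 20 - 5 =6*m^3 - 23*m^2 - 34*m - 5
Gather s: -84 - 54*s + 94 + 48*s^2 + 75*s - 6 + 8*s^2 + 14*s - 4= 56*s^2 + 35*s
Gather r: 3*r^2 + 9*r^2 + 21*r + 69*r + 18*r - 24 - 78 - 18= 12*r^2 + 108*r - 120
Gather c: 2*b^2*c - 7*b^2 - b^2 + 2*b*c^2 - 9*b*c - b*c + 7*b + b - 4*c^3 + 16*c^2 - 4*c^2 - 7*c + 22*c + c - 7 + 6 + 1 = -8*b^2 + 8*b - 4*c^3 + c^2*(2*b + 12) + c*(2*b^2 - 10*b + 16)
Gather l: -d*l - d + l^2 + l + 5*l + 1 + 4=-d + l^2 + l*(6 - d) + 5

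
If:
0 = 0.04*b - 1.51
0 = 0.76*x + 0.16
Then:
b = 37.75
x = -0.21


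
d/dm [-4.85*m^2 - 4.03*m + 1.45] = -9.7*m - 4.03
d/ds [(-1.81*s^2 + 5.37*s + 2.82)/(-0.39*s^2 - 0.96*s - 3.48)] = (3.8319*s^2 + 14.7972*s - 15.9804)/(0.1521*s^4 + 0.7488*s^3 + 3.636*s^2 + 6.6816*s + 12.1104)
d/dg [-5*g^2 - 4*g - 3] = -10*g - 4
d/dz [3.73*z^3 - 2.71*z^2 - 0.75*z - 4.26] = 11.19*z^2 - 5.42*z - 0.75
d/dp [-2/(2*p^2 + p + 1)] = 2*(4*p + 1)/(2*p^2 + p + 1)^2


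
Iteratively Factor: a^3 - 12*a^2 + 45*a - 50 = (a - 5)*(a^2 - 7*a + 10) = (a - 5)^2*(a - 2)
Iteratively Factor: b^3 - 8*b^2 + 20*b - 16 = (b - 2)*(b^2 - 6*b + 8) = (b - 2)^2*(b - 4)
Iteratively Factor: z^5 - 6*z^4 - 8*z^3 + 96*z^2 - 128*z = (z - 4)*(z^4 - 2*z^3 - 16*z^2 + 32*z) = (z - 4)*(z - 2)*(z^3 - 16*z) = z*(z - 4)*(z - 2)*(z^2 - 16) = z*(z - 4)^2*(z - 2)*(z + 4)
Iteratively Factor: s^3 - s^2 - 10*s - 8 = (s - 4)*(s^2 + 3*s + 2) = (s - 4)*(s + 1)*(s + 2)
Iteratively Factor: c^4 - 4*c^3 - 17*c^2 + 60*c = (c)*(c^3 - 4*c^2 - 17*c + 60) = c*(c + 4)*(c^2 - 8*c + 15) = c*(c - 5)*(c + 4)*(c - 3)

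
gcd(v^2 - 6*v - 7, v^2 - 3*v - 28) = v - 7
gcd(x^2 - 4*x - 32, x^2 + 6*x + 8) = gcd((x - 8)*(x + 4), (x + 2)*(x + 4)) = x + 4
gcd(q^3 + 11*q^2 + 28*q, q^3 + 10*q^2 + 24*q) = q^2 + 4*q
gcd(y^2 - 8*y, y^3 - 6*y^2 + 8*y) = y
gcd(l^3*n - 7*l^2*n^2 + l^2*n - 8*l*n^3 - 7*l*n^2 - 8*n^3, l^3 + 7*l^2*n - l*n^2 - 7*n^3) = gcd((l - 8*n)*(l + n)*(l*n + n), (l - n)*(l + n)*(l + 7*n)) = l + n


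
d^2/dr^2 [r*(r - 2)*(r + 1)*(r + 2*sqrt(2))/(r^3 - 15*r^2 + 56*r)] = 8*(7*sqrt(2)*r^3 + 38*r^3 - 588*r^2 - 87*sqrt(2)*r^2 + 129*sqrt(2)*r + 2436*r - 1204 + 979*sqrt(2))/(r^6 - 45*r^5 + 843*r^4 - 8415*r^3 + 47208*r^2 - 141120*r + 175616)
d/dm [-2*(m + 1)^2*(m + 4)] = 6*(-m - 3)*(m + 1)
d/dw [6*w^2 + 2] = 12*w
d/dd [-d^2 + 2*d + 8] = 2 - 2*d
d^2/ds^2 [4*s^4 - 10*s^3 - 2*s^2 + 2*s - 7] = 48*s^2 - 60*s - 4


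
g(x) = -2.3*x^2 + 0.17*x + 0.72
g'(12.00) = -55.03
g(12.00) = -328.44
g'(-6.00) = 27.77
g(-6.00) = -83.10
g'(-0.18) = 1.00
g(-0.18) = 0.61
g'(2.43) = -11.01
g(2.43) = -12.45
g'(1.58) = -7.10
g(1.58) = -4.75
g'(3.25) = -14.78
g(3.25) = -23.02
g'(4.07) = -18.55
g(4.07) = -36.69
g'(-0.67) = 3.25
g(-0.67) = -0.43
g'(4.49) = -20.48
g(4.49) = -44.88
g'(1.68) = -7.56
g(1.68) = -5.49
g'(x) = 0.17 - 4.6*x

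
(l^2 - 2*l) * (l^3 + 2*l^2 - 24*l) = l^5 - 28*l^3 + 48*l^2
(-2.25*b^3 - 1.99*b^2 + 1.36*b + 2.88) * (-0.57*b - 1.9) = 1.2825*b^4 + 5.4093*b^3 + 3.0058*b^2 - 4.2256*b - 5.472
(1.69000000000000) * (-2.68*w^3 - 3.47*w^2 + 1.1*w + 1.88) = -4.5292*w^3 - 5.8643*w^2 + 1.859*w + 3.1772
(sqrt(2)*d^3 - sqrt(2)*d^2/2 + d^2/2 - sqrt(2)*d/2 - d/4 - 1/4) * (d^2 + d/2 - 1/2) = sqrt(2)*d^5 + d^4/2 - 5*sqrt(2)*d^3/4 - 5*d^2/8 + sqrt(2)*d/4 + 1/8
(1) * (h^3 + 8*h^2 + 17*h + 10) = h^3 + 8*h^2 + 17*h + 10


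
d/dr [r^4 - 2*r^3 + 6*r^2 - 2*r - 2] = 4*r^3 - 6*r^2 + 12*r - 2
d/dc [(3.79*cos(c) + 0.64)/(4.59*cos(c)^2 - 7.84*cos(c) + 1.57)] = (17.3961*cos(c)^2 + 5.8752*cos(c) - 10.9679)*sin(c)/(21.0681*cos(c)^4 - 71.9712*cos(c)^3 + 75.8782*cos(c)^2 - 24.6176*cos(c) + 2.4649)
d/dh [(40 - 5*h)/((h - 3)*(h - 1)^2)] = 5*(2*h^2 - 27*h + 53)/(h^5 - 9*h^4 + 30*h^3 - 46*h^2 + 33*h - 9)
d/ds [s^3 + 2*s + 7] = 3*s^2 + 2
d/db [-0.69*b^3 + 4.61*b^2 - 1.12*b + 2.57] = -2.07*b^2 + 9.22*b - 1.12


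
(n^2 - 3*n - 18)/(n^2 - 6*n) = (n + 3)/n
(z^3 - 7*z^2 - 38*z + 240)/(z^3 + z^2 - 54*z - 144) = (z - 5)/(z + 3)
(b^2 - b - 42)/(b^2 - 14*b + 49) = (b + 6)/(b - 7)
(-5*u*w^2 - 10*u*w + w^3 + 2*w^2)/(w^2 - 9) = w*(-5*u*w - 10*u + w^2 + 2*w)/(w^2 - 9)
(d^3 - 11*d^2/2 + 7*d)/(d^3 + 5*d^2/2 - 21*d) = (d - 2)/(d + 6)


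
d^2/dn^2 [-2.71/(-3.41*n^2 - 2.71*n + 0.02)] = (-63.024302*n^2 - 50.086762*n + 2.71*(6.82*n + 2.71)*(13.64*n + 5.42) + 0.369644)/(3.41*n^2 + 2.71*n - 0.02)^3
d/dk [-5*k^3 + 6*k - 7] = 6 - 15*k^2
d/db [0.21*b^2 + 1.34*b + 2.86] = 0.42*b + 1.34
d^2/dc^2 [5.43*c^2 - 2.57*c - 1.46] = 10.8600000000000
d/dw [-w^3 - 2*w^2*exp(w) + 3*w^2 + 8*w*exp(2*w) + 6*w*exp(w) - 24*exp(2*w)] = -2*w^2*exp(w) - 3*w^2 + 16*w*exp(2*w) + 2*w*exp(w) + 6*w - 40*exp(2*w) + 6*exp(w)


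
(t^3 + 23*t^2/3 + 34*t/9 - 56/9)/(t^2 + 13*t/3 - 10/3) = (3*t^2 + 25*t + 28)/(3*(t + 5))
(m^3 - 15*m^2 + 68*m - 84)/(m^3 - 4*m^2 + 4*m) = (m^2 - 13*m + 42)/(m*(m - 2))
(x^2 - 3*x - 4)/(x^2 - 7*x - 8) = (x - 4)/(x - 8)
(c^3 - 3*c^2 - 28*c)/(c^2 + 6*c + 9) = c*(c^2 - 3*c - 28)/(c^2 + 6*c + 9)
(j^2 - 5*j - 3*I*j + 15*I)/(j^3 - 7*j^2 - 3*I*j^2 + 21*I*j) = (j - 5)/(j*(j - 7))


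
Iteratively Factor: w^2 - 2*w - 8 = (w + 2)*(w - 4)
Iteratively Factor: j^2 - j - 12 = (j + 3)*(j - 4)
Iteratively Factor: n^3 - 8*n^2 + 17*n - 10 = (n - 1)*(n^2 - 7*n + 10) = (n - 2)*(n - 1)*(n - 5)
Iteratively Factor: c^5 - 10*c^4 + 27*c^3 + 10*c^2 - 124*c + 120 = (c - 2)*(c^4 - 8*c^3 + 11*c^2 + 32*c - 60) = (c - 3)*(c - 2)*(c^3 - 5*c^2 - 4*c + 20) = (c - 3)*(c - 2)^2*(c^2 - 3*c - 10) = (c - 5)*(c - 3)*(c - 2)^2*(c + 2)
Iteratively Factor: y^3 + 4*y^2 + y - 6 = (y + 2)*(y^2 + 2*y - 3) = (y + 2)*(y + 3)*(y - 1)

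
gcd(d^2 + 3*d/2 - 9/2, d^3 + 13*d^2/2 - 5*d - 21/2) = d - 3/2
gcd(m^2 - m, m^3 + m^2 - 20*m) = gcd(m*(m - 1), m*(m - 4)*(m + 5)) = m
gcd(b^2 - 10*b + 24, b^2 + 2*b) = 1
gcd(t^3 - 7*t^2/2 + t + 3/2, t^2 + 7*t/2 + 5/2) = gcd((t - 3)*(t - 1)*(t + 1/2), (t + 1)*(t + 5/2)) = 1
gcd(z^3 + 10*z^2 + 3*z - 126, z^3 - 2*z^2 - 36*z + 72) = z + 6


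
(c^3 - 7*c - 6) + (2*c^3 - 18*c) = 3*c^3 - 25*c - 6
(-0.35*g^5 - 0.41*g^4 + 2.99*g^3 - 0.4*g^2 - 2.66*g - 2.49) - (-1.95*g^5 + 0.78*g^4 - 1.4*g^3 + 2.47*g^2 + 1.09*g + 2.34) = 1.6*g^5 - 1.19*g^4 + 4.39*g^3 - 2.87*g^2 - 3.75*g - 4.83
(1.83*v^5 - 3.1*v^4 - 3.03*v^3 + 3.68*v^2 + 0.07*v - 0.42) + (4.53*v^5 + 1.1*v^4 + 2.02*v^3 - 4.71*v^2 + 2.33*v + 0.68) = 6.36*v^5 - 2.0*v^4 - 1.01*v^3 - 1.03*v^2 + 2.4*v + 0.26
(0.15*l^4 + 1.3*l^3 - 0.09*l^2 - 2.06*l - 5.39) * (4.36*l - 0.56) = 0.654*l^5 + 5.584*l^4 - 1.1204*l^3 - 8.9312*l^2 - 22.3468*l + 3.0184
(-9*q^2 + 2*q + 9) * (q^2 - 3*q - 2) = -9*q^4 + 29*q^3 + 21*q^2 - 31*q - 18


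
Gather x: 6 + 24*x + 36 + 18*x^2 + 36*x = 18*x^2 + 60*x + 42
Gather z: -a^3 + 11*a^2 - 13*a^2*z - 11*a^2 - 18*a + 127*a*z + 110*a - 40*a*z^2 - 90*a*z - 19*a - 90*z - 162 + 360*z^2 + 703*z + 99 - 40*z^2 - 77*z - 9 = -a^3 + 73*a + z^2*(320 - 40*a) + z*(-13*a^2 + 37*a + 536) - 72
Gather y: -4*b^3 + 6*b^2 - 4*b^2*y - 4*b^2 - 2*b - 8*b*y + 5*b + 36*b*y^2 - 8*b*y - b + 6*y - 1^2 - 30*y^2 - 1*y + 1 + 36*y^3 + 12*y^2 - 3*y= -4*b^3 + 2*b^2 + 2*b + 36*y^3 + y^2*(36*b - 18) + y*(-4*b^2 - 16*b + 2)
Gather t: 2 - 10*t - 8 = -10*t - 6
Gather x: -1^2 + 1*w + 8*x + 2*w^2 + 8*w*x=2*w^2 + w + x*(8*w + 8) - 1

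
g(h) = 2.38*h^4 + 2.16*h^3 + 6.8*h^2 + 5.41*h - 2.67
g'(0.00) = 5.41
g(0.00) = -2.67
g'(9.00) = 7592.77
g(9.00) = 17786.64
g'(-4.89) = -1019.32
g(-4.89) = 1241.76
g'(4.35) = 970.81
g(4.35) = 1179.52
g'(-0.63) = -2.97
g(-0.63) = -3.54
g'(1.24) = 50.39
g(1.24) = 24.24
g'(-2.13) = -86.16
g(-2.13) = 44.77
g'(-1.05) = -12.75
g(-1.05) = -0.46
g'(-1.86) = -58.73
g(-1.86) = 25.38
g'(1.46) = 68.71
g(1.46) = 37.26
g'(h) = 9.52*h^3 + 6.48*h^2 + 13.6*h + 5.41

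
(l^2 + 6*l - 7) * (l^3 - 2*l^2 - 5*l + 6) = l^5 + 4*l^4 - 24*l^3 - 10*l^2 + 71*l - 42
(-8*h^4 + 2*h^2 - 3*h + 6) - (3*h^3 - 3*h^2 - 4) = -8*h^4 - 3*h^3 + 5*h^2 - 3*h + 10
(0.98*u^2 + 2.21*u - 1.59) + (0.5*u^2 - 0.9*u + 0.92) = 1.48*u^2 + 1.31*u - 0.67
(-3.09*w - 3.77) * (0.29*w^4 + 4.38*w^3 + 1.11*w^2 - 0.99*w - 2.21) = -0.8961*w^5 - 14.6275*w^4 - 19.9425*w^3 - 1.1256*w^2 + 10.5612*w + 8.3317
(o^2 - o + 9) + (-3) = o^2 - o + 6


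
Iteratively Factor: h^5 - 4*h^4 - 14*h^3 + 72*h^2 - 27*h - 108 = (h + 4)*(h^4 - 8*h^3 + 18*h^2 - 27) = (h - 3)*(h + 4)*(h^3 - 5*h^2 + 3*h + 9) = (h - 3)^2*(h + 4)*(h^2 - 2*h - 3) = (h - 3)^3*(h + 4)*(h + 1)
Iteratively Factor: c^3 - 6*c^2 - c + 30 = (c - 5)*(c^2 - c - 6) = (c - 5)*(c - 3)*(c + 2)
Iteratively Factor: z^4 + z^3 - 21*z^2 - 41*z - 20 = (z + 1)*(z^3 - 21*z - 20) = (z - 5)*(z + 1)*(z^2 + 5*z + 4) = (z - 5)*(z + 1)^2*(z + 4)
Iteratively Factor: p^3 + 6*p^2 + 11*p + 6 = (p + 2)*(p^2 + 4*p + 3) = (p + 1)*(p + 2)*(p + 3)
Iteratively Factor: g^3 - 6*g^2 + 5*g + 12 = (g - 4)*(g^2 - 2*g - 3) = (g - 4)*(g + 1)*(g - 3)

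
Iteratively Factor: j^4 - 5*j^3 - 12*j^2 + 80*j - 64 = (j - 4)*(j^3 - j^2 - 16*j + 16) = (j - 4)^2*(j^2 + 3*j - 4) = (j - 4)^2*(j - 1)*(j + 4)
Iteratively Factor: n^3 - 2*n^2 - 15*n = (n)*(n^2 - 2*n - 15) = n*(n - 5)*(n + 3)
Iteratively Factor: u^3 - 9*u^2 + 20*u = (u)*(u^2 - 9*u + 20) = u*(u - 5)*(u - 4)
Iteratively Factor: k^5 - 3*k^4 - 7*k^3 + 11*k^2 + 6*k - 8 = (k - 1)*(k^4 - 2*k^3 - 9*k^2 + 2*k + 8) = (k - 1)*(k + 2)*(k^3 - 4*k^2 - k + 4) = (k - 4)*(k - 1)*(k + 2)*(k^2 - 1) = (k - 4)*(k - 1)*(k + 1)*(k + 2)*(k - 1)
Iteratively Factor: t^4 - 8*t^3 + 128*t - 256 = (t + 4)*(t^3 - 12*t^2 + 48*t - 64) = (t - 4)*(t + 4)*(t^2 - 8*t + 16) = (t - 4)^2*(t + 4)*(t - 4)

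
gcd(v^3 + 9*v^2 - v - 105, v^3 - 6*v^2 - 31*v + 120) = v^2 + 2*v - 15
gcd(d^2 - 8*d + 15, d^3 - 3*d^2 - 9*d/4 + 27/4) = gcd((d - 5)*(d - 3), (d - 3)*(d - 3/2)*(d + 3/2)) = d - 3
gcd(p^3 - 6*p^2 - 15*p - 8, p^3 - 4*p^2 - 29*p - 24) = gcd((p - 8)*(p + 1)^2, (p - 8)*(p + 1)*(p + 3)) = p^2 - 7*p - 8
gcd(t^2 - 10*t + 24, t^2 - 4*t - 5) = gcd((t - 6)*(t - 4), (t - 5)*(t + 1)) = 1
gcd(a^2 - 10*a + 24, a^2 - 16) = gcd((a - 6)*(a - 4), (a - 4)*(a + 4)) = a - 4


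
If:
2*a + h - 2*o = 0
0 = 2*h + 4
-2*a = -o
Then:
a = -1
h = -2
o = -2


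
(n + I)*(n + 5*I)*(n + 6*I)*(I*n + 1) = I*n^4 - 11*n^3 - 29*I*n^2 - 11*n - 30*I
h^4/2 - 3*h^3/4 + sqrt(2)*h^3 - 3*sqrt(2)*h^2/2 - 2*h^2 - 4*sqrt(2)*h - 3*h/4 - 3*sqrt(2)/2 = (h/2 + 1/2)*(h - 3)*(h + 1/2)*(h + 2*sqrt(2))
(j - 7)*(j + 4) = j^2 - 3*j - 28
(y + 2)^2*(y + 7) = y^3 + 11*y^2 + 32*y + 28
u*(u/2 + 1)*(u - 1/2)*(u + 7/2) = u^4/2 + 5*u^3/2 + 17*u^2/8 - 7*u/4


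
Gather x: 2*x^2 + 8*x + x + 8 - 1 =2*x^2 + 9*x + 7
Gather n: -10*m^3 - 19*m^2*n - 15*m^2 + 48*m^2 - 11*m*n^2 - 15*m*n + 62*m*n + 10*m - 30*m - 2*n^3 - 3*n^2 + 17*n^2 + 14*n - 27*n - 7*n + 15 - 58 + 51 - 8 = -10*m^3 + 33*m^2 - 20*m - 2*n^3 + n^2*(14 - 11*m) + n*(-19*m^2 + 47*m - 20)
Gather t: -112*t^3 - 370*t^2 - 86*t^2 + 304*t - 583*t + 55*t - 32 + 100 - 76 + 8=-112*t^3 - 456*t^2 - 224*t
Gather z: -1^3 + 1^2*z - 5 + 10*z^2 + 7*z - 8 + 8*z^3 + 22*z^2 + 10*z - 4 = 8*z^3 + 32*z^2 + 18*z - 18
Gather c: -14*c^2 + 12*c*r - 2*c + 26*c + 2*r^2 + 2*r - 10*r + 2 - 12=-14*c^2 + c*(12*r + 24) + 2*r^2 - 8*r - 10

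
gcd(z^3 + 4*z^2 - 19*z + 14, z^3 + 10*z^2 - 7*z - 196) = z + 7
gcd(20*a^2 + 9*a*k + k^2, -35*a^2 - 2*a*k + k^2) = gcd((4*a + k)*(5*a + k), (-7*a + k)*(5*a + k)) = 5*a + k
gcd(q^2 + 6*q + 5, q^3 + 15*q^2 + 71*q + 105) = q + 5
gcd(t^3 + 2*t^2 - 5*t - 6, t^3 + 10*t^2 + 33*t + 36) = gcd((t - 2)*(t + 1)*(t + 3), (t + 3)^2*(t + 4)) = t + 3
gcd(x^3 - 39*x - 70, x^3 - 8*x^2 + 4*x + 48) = x + 2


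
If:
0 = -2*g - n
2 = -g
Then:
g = -2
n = 4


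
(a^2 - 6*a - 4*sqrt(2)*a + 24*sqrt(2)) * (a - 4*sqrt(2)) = a^3 - 8*sqrt(2)*a^2 - 6*a^2 + 32*a + 48*sqrt(2)*a - 192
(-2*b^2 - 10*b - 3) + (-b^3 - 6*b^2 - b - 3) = -b^3 - 8*b^2 - 11*b - 6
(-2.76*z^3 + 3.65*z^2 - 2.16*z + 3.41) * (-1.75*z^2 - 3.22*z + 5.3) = 4.83*z^5 + 2.4997*z^4 - 22.601*z^3 + 20.3327*z^2 - 22.4282*z + 18.073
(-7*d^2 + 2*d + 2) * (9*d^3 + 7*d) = -63*d^5 + 18*d^4 - 31*d^3 + 14*d^2 + 14*d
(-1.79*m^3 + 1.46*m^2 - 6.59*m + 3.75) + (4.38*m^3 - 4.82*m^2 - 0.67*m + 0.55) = 2.59*m^3 - 3.36*m^2 - 7.26*m + 4.3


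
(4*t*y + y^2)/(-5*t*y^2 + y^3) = (4*t + y)/(y*(-5*t + y))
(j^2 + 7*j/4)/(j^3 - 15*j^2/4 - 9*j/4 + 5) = j*(4*j + 7)/(4*j^3 - 15*j^2 - 9*j + 20)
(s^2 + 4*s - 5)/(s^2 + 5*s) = (s - 1)/s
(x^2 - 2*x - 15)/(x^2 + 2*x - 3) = (x - 5)/(x - 1)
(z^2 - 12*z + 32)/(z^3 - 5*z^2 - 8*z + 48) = (z - 8)/(z^2 - z - 12)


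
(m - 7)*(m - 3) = m^2 - 10*m + 21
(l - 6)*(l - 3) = l^2 - 9*l + 18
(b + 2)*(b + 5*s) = b^2 + 5*b*s + 2*b + 10*s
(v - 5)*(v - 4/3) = v^2 - 19*v/3 + 20/3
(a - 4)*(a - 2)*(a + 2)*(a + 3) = a^4 - a^3 - 16*a^2 + 4*a + 48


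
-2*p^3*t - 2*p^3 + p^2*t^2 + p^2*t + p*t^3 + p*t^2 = (-p + t)*(2*p + t)*(p*t + p)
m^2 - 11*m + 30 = (m - 6)*(m - 5)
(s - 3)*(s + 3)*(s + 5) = s^3 + 5*s^2 - 9*s - 45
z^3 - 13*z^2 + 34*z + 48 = (z - 8)*(z - 6)*(z + 1)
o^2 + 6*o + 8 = (o + 2)*(o + 4)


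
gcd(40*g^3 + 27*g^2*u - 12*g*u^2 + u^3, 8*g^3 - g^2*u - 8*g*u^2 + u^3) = -8*g^2 - 7*g*u + u^2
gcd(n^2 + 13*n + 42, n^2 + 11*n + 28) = n + 7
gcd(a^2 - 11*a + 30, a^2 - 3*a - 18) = a - 6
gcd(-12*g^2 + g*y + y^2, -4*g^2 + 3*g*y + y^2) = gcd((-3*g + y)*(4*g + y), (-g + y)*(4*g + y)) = 4*g + y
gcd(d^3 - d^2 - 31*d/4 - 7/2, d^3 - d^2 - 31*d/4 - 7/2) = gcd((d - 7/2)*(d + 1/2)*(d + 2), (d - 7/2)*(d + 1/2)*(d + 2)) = d^3 - d^2 - 31*d/4 - 7/2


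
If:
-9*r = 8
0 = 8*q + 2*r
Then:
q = 2/9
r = -8/9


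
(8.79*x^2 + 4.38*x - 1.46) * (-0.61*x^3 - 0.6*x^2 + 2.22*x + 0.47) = -5.3619*x^5 - 7.9458*x^4 + 17.7764*x^3 + 14.7309*x^2 - 1.1826*x - 0.6862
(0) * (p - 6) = 0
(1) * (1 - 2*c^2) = 1 - 2*c^2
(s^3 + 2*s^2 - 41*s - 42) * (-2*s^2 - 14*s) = -2*s^5 - 18*s^4 + 54*s^3 + 658*s^2 + 588*s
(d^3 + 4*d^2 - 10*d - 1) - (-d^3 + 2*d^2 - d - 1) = 2*d^3 + 2*d^2 - 9*d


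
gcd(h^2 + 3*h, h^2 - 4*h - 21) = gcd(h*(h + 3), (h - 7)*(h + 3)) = h + 3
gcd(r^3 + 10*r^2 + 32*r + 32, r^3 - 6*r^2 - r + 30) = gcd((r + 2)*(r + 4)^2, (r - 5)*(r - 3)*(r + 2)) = r + 2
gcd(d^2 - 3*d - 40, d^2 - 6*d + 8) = 1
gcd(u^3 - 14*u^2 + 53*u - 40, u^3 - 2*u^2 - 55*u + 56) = u^2 - 9*u + 8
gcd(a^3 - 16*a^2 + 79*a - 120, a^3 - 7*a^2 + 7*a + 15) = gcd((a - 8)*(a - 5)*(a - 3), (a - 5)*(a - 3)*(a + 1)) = a^2 - 8*a + 15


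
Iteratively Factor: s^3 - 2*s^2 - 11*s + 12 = (s + 3)*(s^2 - 5*s + 4) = (s - 1)*(s + 3)*(s - 4)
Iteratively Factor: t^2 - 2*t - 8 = (t + 2)*(t - 4)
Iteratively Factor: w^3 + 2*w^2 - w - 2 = (w + 1)*(w^2 + w - 2) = (w + 1)*(w + 2)*(w - 1)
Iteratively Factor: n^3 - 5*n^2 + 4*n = (n)*(n^2 - 5*n + 4) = n*(n - 1)*(n - 4)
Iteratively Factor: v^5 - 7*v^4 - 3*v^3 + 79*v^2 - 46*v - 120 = (v + 1)*(v^4 - 8*v^3 + 5*v^2 + 74*v - 120) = (v + 1)*(v + 3)*(v^3 - 11*v^2 + 38*v - 40) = (v - 5)*(v + 1)*(v + 3)*(v^2 - 6*v + 8) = (v - 5)*(v - 4)*(v + 1)*(v + 3)*(v - 2)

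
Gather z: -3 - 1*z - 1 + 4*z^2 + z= 4*z^2 - 4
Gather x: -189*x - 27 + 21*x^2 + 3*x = 21*x^2 - 186*x - 27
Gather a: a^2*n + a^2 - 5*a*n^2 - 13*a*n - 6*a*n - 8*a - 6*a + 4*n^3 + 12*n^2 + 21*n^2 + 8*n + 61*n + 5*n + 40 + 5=a^2*(n + 1) + a*(-5*n^2 - 19*n - 14) + 4*n^3 + 33*n^2 + 74*n + 45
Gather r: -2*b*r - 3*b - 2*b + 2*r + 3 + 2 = -5*b + r*(2 - 2*b) + 5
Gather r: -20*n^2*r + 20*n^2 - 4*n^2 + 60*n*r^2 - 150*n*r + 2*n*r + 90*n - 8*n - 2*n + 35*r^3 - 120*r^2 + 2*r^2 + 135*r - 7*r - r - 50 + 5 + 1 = 16*n^2 + 80*n + 35*r^3 + r^2*(60*n - 118) + r*(-20*n^2 - 148*n + 127) - 44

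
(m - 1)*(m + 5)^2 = m^3 + 9*m^2 + 15*m - 25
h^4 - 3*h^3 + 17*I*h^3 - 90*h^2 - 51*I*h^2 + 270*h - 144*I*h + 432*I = (h - 3)*(h + 3*I)*(h + 6*I)*(h + 8*I)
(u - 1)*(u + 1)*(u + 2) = u^3 + 2*u^2 - u - 2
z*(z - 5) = z^2 - 5*z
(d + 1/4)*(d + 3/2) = d^2 + 7*d/4 + 3/8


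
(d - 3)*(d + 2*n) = d^2 + 2*d*n - 3*d - 6*n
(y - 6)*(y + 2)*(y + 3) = y^3 - y^2 - 24*y - 36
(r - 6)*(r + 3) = r^2 - 3*r - 18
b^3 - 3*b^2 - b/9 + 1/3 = (b - 3)*(b - 1/3)*(b + 1/3)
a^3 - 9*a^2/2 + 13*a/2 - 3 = (a - 2)*(a - 3/2)*(a - 1)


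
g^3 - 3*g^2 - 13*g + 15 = (g - 5)*(g - 1)*(g + 3)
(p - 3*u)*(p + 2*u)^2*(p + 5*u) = p^4 + 6*p^3*u - 3*p^2*u^2 - 52*p*u^3 - 60*u^4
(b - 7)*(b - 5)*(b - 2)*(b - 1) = b^4 - 15*b^3 + 73*b^2 - 129*b + 70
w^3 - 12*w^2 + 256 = (w - 8)^2*(w + 4)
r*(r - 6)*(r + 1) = r^3 - 5*r^2 - 6*r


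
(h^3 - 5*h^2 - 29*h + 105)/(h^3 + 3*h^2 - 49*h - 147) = (h^2 + 2*h - 15)/(h^2 + 10*h + 21)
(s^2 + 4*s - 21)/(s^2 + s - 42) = (s - 3)/(s - 6)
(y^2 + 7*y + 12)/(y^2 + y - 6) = (y + 4)/(y - 2)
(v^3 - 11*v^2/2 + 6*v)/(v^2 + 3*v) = (v^2 - 11*v/2 + 6)/(v + 3)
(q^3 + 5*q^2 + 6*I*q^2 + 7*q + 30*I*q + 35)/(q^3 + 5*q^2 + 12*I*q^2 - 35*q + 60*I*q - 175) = (q - I)/(q + 5*I)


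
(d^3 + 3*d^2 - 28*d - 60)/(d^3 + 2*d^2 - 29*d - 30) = (d + 2)/(d + 1)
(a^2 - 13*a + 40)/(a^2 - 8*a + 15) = (a - 8)/(a - 3)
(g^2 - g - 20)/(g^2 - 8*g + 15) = (g + 4)/(g - 3)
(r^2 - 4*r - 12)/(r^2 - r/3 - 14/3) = 3*(r - 6)/(3*r - 7)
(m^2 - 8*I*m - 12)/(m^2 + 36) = (m - 2*I)/(m + 6*I)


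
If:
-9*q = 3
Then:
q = -1/3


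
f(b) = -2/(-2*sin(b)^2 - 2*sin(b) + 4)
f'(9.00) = 0.83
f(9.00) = -0.71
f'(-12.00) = -1.27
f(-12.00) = -0.85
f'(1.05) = -9.42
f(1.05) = -2.63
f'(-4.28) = 16.47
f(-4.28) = -3.74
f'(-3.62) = 0.97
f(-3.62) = -0.75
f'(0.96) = -5.82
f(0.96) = -1.96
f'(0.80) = -2.88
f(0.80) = -1.30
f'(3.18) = 0.22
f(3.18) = -0.49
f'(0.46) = -0.92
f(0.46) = -0.74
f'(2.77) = 0.71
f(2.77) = -0.66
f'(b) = -2*(4*sin(b)*cos(b) + 2*cos(b))/(-2*sin(b)^2 - 2*sin(b) + 4)^2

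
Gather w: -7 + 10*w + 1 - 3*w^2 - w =-3*w^2 + 9*w - 6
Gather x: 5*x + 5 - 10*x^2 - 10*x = -10*x^2 - 5*x + 5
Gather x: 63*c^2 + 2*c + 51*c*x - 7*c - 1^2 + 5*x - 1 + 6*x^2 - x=63*c^2 - 5*c + 6*x^2 + x*(51*c + 4) - 2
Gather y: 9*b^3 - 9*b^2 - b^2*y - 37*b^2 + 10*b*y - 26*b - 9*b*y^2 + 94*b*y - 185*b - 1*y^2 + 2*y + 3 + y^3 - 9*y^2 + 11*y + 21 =9*b^3 - 46*b^2 - 211*b + y^3 + y^2*(-9*b - 10) + y*(-b^2 + 104*b + 13) + 24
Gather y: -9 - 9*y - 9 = -9*y - 18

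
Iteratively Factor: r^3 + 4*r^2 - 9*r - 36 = (r - 3)*(r^2 + 7*r + 12) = (r - 3)*(r + 4)*(r + 3)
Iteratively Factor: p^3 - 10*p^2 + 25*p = (p - 5)*(p^2 - 5*p) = (p - 5)^2*(p)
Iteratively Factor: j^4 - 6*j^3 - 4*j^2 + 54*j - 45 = (j + 3)*(j^3 - 9*j^2 + 23*j - 15) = (j - 5)*(j + 3)*(j^2 - 4*j + 3) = (j - 5)*(j - 3)*(j + 3)*(j - 1)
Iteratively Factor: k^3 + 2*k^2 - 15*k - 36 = (k - 4)*(k^2 + 6*k + 9) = (k - 4)*(k + 3)*(k + 3)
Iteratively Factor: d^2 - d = (d)*(d - 1)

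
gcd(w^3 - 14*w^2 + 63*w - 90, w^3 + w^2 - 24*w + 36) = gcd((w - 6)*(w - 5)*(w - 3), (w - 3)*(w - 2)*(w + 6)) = w - 3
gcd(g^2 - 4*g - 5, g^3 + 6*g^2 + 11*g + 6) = g + 1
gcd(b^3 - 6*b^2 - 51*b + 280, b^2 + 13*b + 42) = b + 7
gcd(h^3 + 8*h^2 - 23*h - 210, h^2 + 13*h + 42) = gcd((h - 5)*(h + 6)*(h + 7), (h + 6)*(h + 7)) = h^2 + 13*h + 42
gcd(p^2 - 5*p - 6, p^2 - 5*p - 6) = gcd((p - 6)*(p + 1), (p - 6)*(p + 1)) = p^2 - 5*p - 6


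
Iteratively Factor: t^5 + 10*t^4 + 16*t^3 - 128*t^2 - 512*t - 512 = (t + 2)*(t^4 + 8*t^3 - 128*t - 256) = (t + 2)*(t + 4)*(t^3 + 4*t^2 - 16*t - 64) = (t - 4)*(t + 2)*(t + 4)*(t^2 + 8*t + 16) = (t - 4)*(t + 2)*(t + 4)^2*(t + 4)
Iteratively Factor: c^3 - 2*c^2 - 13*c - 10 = (c + 2)*(c^2 - 4*c - 5) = (c + 1)*(c + 2)*(c - 5)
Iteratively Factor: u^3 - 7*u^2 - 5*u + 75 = (u - 5)*(u^2 - 2*u - 15) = (u - 5)*(u + 3)*(u - 5)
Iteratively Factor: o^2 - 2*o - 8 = (o + 2)*(o - 4)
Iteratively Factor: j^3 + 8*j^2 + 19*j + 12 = (j + 4)*(j^2 + 4*j + 3) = (j + 3)*(j + 4)*(j + 1)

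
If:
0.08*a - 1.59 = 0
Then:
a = 19.88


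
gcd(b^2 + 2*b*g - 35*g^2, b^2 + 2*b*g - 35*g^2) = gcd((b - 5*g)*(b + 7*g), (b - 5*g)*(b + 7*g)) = b^2 + 2*b*g - 35*g^2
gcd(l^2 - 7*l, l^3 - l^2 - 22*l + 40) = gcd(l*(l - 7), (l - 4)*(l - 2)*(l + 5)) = 1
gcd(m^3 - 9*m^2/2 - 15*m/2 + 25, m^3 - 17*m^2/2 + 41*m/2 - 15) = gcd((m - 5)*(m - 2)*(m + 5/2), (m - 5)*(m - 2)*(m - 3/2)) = m^2 - 7*m + 10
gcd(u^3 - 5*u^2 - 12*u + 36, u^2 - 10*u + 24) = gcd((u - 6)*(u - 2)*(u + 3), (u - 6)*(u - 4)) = u - 6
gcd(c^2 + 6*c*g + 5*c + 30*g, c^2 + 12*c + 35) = c + 5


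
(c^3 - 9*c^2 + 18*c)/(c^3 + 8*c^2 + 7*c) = (c^2 - 9*c + 18)/(c^2 + 8*c + 7)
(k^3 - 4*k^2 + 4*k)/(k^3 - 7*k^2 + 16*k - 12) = k/(k - 3)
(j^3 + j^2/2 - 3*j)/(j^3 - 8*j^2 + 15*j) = (j^2 + j/2 - 3)/(j^2 - 8*j + 15)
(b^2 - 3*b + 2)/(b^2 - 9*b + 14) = (b - 1)/(b - 7)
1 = 1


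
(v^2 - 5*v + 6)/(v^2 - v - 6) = (v - 2)/(v + 2)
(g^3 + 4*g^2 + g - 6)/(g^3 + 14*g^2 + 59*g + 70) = (g^2 + 2*g - 3)/(g^2 + 12*g + 35)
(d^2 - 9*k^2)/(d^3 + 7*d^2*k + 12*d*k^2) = (d - 3*k)/(d*(d + 4*k))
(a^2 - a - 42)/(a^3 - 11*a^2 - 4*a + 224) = (a + 6)/(a^2 - 4*a - 32)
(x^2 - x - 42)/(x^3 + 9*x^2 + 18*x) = (x - 7)/(x*(x + 3))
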